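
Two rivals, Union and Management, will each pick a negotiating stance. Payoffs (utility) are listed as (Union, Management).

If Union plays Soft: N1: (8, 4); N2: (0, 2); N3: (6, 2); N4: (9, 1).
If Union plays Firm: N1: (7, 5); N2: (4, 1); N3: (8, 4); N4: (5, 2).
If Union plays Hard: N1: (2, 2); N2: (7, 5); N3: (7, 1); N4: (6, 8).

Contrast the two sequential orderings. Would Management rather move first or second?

first

If Union leads: Management's best replies are Soft→N1, Firm→N1, Hard→N4; Union's induced payoffs 8, 7, 6; outcome (Soft, N1), payoffs (8, 4).
If Management leads: Union's best replies are N1→Soft, N2→Hard, N3→Firm, N4→Soft; Management's induced payoffs 4, 5, 4, 1; outcome (Hard, N2), payoffs (7, 5).
Management gets 5 moving first and 4 moving second, so Management prefers to move first.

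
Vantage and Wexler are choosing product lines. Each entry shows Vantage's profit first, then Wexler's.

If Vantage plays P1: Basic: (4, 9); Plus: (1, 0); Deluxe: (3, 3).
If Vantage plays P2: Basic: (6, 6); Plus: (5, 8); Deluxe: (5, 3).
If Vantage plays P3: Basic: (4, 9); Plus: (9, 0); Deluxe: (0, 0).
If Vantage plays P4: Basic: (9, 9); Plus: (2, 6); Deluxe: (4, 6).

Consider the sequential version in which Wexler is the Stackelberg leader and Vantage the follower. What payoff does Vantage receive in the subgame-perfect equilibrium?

9

Vantage best-responds to each possible Wexler move:
- Basic → Vantage plays P4 (best of 4, 6, 4, 9); Wexler gets 9.
- Plus → Vantage plays P3 (best of 1, 5, 9, 2); Wexler gets 0.
- Deluxe → Vantage plays P2 (best of 3, 5, 0, 4); Wexler gets 3.
Among 9, 0, 3, the best is 9 at Basic. Subgame-perfect outcome: (P4, Basic) with payoffs (9, 9).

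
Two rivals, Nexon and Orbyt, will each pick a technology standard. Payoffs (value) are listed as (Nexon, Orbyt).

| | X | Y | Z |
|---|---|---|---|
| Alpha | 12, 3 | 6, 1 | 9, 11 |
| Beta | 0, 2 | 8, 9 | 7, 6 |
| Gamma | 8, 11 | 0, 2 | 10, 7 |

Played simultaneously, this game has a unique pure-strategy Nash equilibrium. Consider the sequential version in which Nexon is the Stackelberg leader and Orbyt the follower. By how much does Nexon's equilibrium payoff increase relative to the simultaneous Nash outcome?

1

Solve by backward induction (Nexon leads).
- Alpha → Orbyt plays Z (best of 3, 1, 11); Nexon gets 9.
- Beta → Orbyt plays Y (best of 2, 9, 6); Nexon gets 8.
- Gamma → Orbyt plays X (best of 11, 2, 7); Nexon gets 8.
Among 9, 8, 8, the best is 9 at Alpha. Subgame-perfect outcome: (Alpha, Z) with payoffs (9, 11).
Now find the simultaneous Nash equilibrium.
Nexon's best replies: X→Alpha; Y→Beta; Z→Gamma.
Orbyt's best replies: Alpha→Z; Beta→Y; Gamma→X.
The unique mutual best reply is (Beta, Y), giving (8, 9).
Nexon's commitment gain: 9 − 8 = 1.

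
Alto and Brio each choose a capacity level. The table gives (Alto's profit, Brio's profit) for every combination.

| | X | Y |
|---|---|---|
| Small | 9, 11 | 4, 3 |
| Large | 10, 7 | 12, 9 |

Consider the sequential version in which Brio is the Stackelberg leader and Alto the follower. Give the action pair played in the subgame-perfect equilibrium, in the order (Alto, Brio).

Solve by backward induction (Brio leads).
- X: Alto compares 9, 10 and picks Large; Brio would get 7.
- Y: Alto compares 4, 12 and picks Large; Brio would get 9.
Brio's induced payoffs are 7, 9, so Brio commits to Y. Subgame-perfect outcome: (Large, Y) with payoffs (12, 9).

(Large, Y)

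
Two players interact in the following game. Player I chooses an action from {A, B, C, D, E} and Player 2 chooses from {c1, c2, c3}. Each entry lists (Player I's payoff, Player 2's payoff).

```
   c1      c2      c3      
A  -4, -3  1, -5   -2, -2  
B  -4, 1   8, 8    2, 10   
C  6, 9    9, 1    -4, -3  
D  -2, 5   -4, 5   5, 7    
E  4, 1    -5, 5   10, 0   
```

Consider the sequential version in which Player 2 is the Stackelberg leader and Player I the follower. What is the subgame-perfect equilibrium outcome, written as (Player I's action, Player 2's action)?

Solve by backward induction (Player 2 leads).
- c1: BR = C, leader payoff 9.
- c2: BR = C, leader payoff 1.
- c3: BR = E, leader payoff 0.
Maximizing over 9, 1, 0, Player 2 chooses c1. Subgame-perfect outcome: (C, c1) with payoffs (6, 9).

(C, c1)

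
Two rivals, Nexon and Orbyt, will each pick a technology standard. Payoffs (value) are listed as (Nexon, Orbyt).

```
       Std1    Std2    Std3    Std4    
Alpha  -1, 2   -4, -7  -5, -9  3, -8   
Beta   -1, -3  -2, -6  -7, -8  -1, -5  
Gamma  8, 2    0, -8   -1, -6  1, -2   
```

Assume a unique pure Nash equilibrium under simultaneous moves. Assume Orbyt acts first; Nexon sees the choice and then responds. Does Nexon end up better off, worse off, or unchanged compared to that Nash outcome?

Backward induction with Orbyt moving first.
- Std1: Nexon compares -1, -1, 8 and picks Gamma; Orbyt would get 2.
- Std2: Nexon compares -4, -2, 0 and picks Gamma; Orbyt would get -8.
- Std3: Nexon compares -5, -7, -1 and picks Gamma; Orbyt would get -6.
- Std4: Nexon compares 3, -1, 1 and picks Alpha; Orbyt would get -8.
Among 2, -8, -6, -8, the best is 2 at Std1. Subgame-perfect outcome: (Gamma, Std1) with payoffs (8, 2).
Under simultaneous play:
Nexon's best replies: Std1→Gamma; Std2→Gamma; Std3→Gamma; Std4→Alpha.
Orbyt's best replies: Alpha→Std1; Beta→Std1; Gamma→Std1.
Only (Gamma, Std1) has each player best-responding; Nash payoffs (8, 2).
Nexon earns 8 sequentially versus 8 at the Nash outcome: unchanged.

unchanged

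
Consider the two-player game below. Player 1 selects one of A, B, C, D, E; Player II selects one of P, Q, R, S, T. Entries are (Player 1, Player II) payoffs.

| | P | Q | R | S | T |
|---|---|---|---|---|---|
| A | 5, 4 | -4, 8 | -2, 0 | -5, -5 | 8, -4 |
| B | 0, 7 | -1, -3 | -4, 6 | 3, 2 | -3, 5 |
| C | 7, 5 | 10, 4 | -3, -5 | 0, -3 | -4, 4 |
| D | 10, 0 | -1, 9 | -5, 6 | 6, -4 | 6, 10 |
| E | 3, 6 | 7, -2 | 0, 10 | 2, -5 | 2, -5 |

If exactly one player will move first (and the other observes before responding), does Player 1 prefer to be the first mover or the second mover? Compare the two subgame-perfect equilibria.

If Player 1 leads: Player II's best replies are A→Q, B→P, C→P, D→T, E→R; Player 1's induced payoffs -4, 0, 7, 6, 0; outcome (C, P), payoffs (7, 5).
If Player II leads: Player 1's best replies are P→D, Q→C, R→E, S→D, T→A; Player II's induced payoffs 0, 4, 10, -4, -4; outcome (E, R), payoffs (0, 10).
Player 1 gets 7 moving first and 0 moving second, so Player 1 prefers to move first.

first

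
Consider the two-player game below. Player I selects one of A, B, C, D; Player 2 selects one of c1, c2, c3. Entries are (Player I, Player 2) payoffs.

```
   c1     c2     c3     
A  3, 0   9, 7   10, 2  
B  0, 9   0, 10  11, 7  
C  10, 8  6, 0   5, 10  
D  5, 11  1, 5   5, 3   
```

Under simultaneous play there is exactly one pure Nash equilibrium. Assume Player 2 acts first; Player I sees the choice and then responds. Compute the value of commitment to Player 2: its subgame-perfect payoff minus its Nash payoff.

Backward induction with Player 2 moving first.
- c1: Player I compares 3, 0, 10, 5 and picks C; Player 2 would get 8.
- c2: Player I compares 9, 0, 6, 1 and picks A; Player 2 would get 7.
- c3: Player I compares 10, 11, 5, 5 and picks B; Player 2 would get 7.
Among 8, 7, 7, the best is 8 at c1. Subgame-perfect outcome: (C, c1) with payoffs (10, 8).
For the simultaneous game, intersect best replies.
Player I's best replies: c1→C; c2→A; c3→B.
Player 2's best replies: A→c2; B→c2; C→c3; D→c1.
The unique mutual best reply is (A, c2), giving (9, 7).
Player 2's commitment gain: 8 − 7 = 1.

1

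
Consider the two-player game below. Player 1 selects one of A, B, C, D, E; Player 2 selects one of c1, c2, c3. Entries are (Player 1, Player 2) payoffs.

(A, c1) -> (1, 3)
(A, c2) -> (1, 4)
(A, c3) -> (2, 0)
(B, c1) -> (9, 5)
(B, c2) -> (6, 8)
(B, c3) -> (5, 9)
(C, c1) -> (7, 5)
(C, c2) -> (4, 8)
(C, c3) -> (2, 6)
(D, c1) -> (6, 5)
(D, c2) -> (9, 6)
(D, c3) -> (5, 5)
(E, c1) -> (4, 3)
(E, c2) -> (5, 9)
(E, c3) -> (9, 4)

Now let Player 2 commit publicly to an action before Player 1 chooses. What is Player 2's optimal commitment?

c2

Work backward from Player 1's decision.
- c1 → Player 1 plays B (best of 1, 9, 7, 6, 4); Player 2 gets 5.
- c2 → Player 1 plays D (best of 1, 6, 4, 9, 5); Player 2 gets 6.
- c3 → Player 1 plays E (best of 2, 5, 2, 5, 9); Player 2 gets 4.
Player 2's induced payoffs are 5, 6, 4, so Player 2 commits to c2. Subgame-perfect outcome: (D, c2) with payoffs (9, 6).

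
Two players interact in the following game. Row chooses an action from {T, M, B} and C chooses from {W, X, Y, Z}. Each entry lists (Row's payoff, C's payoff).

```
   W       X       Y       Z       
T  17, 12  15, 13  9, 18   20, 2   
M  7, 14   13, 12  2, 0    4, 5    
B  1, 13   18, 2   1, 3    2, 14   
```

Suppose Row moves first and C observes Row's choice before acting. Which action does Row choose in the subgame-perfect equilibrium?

T

Solve by backward induction (Row leads).
- T → C plays Y (best of 12, 13, 18, 2); Row gets 9.
- M → C plays W (best of 14, 12, 0, 5); Row gets 7.
- B → C plays Z (best of 13, 2, 3, 14); Row gets 2.
Row's induced payoffs are 9, 7, 2, so Row commits to T. Subgame-perfect outcome: (T, Y) with payoffs (9, 18).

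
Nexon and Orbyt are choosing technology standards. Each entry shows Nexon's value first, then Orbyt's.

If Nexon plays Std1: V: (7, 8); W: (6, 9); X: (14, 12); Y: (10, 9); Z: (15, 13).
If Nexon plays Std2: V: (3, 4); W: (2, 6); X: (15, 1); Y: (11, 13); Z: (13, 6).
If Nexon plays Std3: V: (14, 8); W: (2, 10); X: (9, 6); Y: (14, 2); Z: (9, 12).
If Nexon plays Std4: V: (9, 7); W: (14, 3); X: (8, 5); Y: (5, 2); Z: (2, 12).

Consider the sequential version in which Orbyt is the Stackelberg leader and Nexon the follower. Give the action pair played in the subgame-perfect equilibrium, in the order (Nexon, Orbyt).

(Std1, Z)

Nexon best-responds to each possible Orbyt move:
- V → Nexon plays Std3 (best of 7, 3, 14, 9); Orbyt gets 8.
- W → Nexon plays Std4 (best of 6, 2, 2, 14); Orbyt gets 3.
- X → Nexon plays Std2 (best of 14, 15, 9, 8); Orbyt gets 1.
- Y → Nexon plays Std3 (best of 10, 11, 14, 5); Orbyt gets 2.
- Z → Nexon plays Std1 (best of 15, 13, 9, 2); Orbyt gets 13.
Among 8, 3, 1, 2, 13, the best is 13 at Z. Subgame-perfect outcome: (Std1, Z) with payoffs (15, 13).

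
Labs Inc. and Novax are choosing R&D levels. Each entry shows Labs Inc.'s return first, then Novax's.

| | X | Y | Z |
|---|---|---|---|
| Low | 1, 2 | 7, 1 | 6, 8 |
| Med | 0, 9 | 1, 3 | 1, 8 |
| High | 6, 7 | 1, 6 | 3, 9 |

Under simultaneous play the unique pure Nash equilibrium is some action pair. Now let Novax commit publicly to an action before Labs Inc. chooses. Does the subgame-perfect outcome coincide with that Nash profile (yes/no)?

yes

Work backward from Labs Inc.'s decision.
- X: Labs Inc. compares 1, 0, 6 and picks High; Novax would get 7.
- Y: Labs Inc. compares 7, 1, 1 and picks Low; Novax would get 1.
- Z: Labs Inc. compares 6, 1, 3 and picks Low; Novax would get 8.
Novax's induced payoffs are 7, 1, 8, so Novax commits to Z. Subgame-perfect outcome: (Low, Z) with payoffs (6, 8).
Now find the simultaneous Nash equilibrium.
Labs Inc.'s best replies: X→High; Y→Low; Z→Low.
Novax's best replies: Low→Z; Med→X; High→Z.
Only (Low, Z) has each player best-responding; Nash payoffs (6, 8).
Sequential outcome (Low, Z) coincides with the Nash profile (Low, Z).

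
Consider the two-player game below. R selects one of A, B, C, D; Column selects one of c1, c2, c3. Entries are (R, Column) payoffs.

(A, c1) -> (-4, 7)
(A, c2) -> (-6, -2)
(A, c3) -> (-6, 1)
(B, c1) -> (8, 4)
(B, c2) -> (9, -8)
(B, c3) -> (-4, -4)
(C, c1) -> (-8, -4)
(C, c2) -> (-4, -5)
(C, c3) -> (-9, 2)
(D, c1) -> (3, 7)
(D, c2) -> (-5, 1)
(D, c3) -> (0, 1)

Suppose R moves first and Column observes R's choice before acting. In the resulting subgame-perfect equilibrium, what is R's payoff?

8

Work backward from Column's decision.
- A → Column plays c1 (best of 7, -2, 1); R gets -4.
- B → Column plays c1 (best of 4, -8, -4); R gets 8.
- C → Column plays c3 (best of -4, -5, 2); R gets -9.
- D → Column plays c1 (best of 7, 1, 1); R gets 3.
Maximizing over -4, 8, -9, 3, R chooses B. Subgame-perfect outcome: (B, c1) with payoffs (8, 4).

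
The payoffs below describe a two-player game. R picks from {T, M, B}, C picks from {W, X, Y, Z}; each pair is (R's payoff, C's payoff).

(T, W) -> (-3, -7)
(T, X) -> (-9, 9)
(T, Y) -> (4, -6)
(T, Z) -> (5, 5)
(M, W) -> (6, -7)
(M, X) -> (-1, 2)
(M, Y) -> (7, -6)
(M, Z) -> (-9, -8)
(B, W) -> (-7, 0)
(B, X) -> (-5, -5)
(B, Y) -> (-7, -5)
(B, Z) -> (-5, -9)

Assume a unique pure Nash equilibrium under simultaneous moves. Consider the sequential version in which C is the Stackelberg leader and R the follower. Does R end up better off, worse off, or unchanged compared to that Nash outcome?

R best-responds to each possible C move:
- W → R plays M (best of -3, 6, -7); C gets -7.
- X → R plays M (best of -9, -1, -5); C gets 2.
- Y → R plays M (best of 4, 7, -7); C gets -6.
- Z → R plays T (best of 5, -9, -5); C gets 5.
C's induced payoffs are -7, 2, -6, 5, so C commits to Z. Subgame-perfect outcome: (T, Z) with payoffs (5, 5).
Under simultaneous play:
R's best replies: W→M; X→M; Y→M; Z→T.
C's best replies: T→X; M→X; B→W.
Only (M, X) has each player best-responding; Nash payoffs (-1, 2).
R earns 5 sequentially versus -1 at the Nash outcome: better off.

better off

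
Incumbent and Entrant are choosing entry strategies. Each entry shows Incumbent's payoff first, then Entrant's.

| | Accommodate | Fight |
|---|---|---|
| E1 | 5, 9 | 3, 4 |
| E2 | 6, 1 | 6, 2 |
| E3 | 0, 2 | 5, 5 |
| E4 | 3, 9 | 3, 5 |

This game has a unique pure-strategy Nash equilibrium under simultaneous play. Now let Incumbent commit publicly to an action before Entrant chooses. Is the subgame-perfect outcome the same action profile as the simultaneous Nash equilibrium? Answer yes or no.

Entrant best-responds to each possible Incumbent move:
- E1 → Entrant plays Accommodate (best of 9, 4); Incumbent gets 5.
- E2 → Entrant plays Fight (best of 1, 2); Incumbent gets 6.
- E3 → Entrant plays Fight (best of 2, 5); Incumbent gets 5.
- E4 → Entrant plays Accommodate (best of 9, 5); Incumbent gets 3.
Among 5, 6, 5, 3, the best is 6 at E2. Subgame-perfect outcome: (E2, Fight) with payoffs (6, 2).
Now find the simultaneous Nash equilibrium.
Incumbent's best replies: Accommodate→E2; Fight→E2.
Entrant's best replies: E1→Accommodate; E2→Fight; E3→Fight; E4→Accommodate.
The unique mutual best reply is (E2, Fight), giving (6, 2).
Sequential outcome (E2, Fight) coincides with the Nash profile (E2, Fight).

yes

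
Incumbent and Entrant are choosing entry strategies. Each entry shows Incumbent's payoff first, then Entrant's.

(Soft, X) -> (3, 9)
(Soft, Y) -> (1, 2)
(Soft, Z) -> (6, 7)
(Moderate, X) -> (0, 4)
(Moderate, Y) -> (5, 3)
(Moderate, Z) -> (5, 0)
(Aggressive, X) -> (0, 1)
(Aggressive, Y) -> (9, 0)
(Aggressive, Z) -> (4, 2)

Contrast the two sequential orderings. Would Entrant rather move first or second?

first

If Incumbent leads: Entrant's best replies are Soft→X, Moderate→X, Aggressive→Z; Incumbent's induced payoffs 3, 0, 4; outcome (Aggressive, Z), payoffs (4, 2).
If Entrant leads: Incumbent's best replies are X→Soft, Y→Aggressive, Z→Soft; Entrant's induced payoffs 9, 0, 7; outcome (Soft, X), payoffs (3, 9).
Entrant gets 9 moving first and 2 moving second, so Entrant prefers to move first.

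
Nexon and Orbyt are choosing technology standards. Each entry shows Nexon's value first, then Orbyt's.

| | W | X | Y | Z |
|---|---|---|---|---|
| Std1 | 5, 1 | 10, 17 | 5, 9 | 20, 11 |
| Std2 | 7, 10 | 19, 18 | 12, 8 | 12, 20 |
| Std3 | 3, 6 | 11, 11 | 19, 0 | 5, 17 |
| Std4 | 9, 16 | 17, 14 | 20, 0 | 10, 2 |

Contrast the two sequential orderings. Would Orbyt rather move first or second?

If Nexon leads: Orbyt's best replies are Std1→X, Std2→Z, Std3→Z, Std4→W; Nexon's induced payoffs 10, 12, 5, 9; outcome (Std2, Z), payoffs (12, 20).
If Orbyt leads: Nexon's best replies are W→Std4, X→Std2, Y→Std4, Z→Std1; Orbyt's induced payoffs 16, 18, 0, 11; outcome (Std2, X), payoffs (19, 18).
Orbyt gets 18 moving first and 20 moving second, so Orbyt prefers to move second.

second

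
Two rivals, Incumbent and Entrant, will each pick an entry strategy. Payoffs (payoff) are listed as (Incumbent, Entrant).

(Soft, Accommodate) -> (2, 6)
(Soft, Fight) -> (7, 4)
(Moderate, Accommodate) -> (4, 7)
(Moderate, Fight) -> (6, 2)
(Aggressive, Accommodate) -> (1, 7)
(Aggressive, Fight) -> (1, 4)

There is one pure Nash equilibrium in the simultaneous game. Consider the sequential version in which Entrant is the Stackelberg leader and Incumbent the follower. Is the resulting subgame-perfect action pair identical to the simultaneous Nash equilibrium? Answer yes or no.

yes

Work backward from Incumbent's decision.
- Accommodate: Incumbent compares 2, 4, 1 and picks Moderate; Entrant would get 7.
- Fight: Incumbent compares 7, 6, 1 and picks Soft; Entrant would get 4.
Among 7, 4, the best is 7 at Accommodate. Subgame-perfect outcome: (Moderate, Accommodate) with payoffs (4, 7).
Now find the simultaneous Nash equilibrium.
Incumbent's best replies: Accommodate→Moderate; Fight→Soft.
Entrant's best replies: Soft→Accommodate; Moderate→Accommodate; Aggressive→Accommodate.
Only (Moderate, Accommodate) has each player best-responding; Nash payoffs (4, 7).
Sequential outcome (Moderate, Accommodate) coincides with the Nash profile (Moderate, Accommodate).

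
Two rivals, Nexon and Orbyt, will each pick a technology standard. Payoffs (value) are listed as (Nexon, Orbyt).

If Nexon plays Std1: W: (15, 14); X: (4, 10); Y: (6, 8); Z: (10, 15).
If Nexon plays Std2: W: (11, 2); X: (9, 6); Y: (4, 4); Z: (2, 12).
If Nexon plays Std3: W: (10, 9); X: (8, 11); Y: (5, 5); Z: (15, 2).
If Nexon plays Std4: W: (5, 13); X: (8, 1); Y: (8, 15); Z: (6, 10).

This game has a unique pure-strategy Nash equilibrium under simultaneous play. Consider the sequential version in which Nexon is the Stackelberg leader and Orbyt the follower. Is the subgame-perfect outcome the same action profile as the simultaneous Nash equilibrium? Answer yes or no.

no

Orbyt best-responds to each possible Nexon move:
- Std1 → Orbyt plays Z (best of 14, 10, 8, 15); Nexon gets 10.
- Std2 → Orbyt plays Z (best of 2, 6, 4, 12); Nexon gets 2.
- Std3 → Orbyt plays X (best of 9, 11, 5, 2); Nexon gets 8.
- Std4 → Orbyt plays Y (best of 13, 1, 15, 10); Nexon gets 8.
Maximizing over 10, 2, 8, 8, Nexon chooses Std1. Subgame-perfect outcome: (Std1, Z) with payoffs (10, 15).
For the simultaneous game, intersect best replies.
Nexon's best replies: W→Std1; X→Std2; Y→Std4; Z→Std3.
Orbyt's best replies: Std1→Z; Std2→Z; Std3→X; Std4→Y.
Only (Std4, Y) has each player best-responding; Nash payoffs (8, 15).
Sequential outcome (Std1, Z) differs from the Nash profile (Std4, Y).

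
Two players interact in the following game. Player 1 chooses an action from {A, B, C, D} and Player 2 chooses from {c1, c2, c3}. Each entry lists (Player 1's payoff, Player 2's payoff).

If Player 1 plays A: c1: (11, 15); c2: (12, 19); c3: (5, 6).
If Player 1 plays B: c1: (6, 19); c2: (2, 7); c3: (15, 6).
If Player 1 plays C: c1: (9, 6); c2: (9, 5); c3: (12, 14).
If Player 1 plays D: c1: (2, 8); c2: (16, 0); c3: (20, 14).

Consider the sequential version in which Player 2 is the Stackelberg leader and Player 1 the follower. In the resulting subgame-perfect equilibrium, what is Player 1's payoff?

11

Solve by backward induction (Player 2 leads).
- c1: Player 1 compares 11, 6, 9, 2 and picks A; Player 2 would get 15.
- c2: Player 1 compares 12, 2, 9, 16 and picks D; Player 2 would get 0.
- c3: Player 1 compares 5, 15, 12, 20 and picks D; Player 2 would get 14.
Player 2's induced payoffs are 15, 0, 14, so Player 2 commits to c1. Subgame-perfect outcome: (A, c1) with payoffs (11, 15).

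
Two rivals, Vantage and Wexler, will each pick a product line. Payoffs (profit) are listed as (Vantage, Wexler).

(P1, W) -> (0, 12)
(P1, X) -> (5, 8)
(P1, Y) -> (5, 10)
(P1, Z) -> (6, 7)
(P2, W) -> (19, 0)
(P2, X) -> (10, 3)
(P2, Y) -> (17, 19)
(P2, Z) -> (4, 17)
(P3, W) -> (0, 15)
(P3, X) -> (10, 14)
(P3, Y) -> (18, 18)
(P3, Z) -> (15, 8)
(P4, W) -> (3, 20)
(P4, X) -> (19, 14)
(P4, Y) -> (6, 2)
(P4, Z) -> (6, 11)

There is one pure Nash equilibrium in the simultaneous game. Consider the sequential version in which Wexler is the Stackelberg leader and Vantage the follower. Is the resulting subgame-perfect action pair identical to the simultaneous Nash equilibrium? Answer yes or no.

yes

Backward induction with Wexler moving first.
- W → Vantage plays P2 (best of 0, 19, 0, 3); Wexler gets 0.
- X → Vantage plays P4 (best of 5, 10, 10, 19); Wexler gets 14.
- Y → Vantage plays P3 (best of 5, 17, 18, 6); Wexler gets 18.
- Z → Vantage plays P3 (best of 6, 4, 15, 6); Wexler gets 8.
Among 0, 14, 18, 8, the best is 18 at Y. Subgame-perfect outcome: (P3, Y) with payoffs (18, 18).
For the simultaneous game, intersect best replies.
Vantage's best replies: W→P2; X→P4; Y→P3; Z→P3.
Wexler's best replies: P1→W; P2→Y; P3→Y; P4→W.
The unique mutual best reply is (P3, Y), giving (18, 18).
Sequential outcome (P3, Y) coincides with the Nash profile (P3, Y).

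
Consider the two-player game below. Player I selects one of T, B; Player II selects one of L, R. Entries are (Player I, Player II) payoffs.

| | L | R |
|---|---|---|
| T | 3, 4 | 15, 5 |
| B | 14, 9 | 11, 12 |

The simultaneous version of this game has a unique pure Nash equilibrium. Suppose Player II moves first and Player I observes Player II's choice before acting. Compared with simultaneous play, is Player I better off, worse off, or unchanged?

worse off

Backward induction with Player II moving first.
- L → Player I plays B (best of 3, 14); Player II gets 9.
- R → Player I plays T (best of 15, 11); Player II gets 5.
Maximizing over 9, 5, Player II chooses L. Subgame-perfect outcome: (B, L) with payoffs (14, 9).
For the simultaneous game, intersect best replies.
Player I's best replies: L→B; R→T.
Player II's best replies: T→R; B→R.
The unique mutual best reply is (T, R), giving (15, 5).
Player I earns 14 sequentially versus 15 at the Nash outcome: worse off.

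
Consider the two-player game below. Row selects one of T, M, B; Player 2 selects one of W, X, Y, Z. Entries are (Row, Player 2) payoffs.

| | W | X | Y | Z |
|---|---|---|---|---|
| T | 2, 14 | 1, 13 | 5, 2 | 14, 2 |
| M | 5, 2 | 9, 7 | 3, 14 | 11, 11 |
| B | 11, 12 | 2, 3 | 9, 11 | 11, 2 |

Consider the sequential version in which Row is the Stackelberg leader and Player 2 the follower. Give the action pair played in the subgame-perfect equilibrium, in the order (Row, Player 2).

Work backward from Player 2's decision.
- T → Player 2 plays W (best of 14, 13, 2, 2); Row gets 2.
- M → Player 2 plays Y (best of 2, 7, 14, 11); Row gets 3.
- B → Player 2 plays W (best of 12, 3, 11, 2); Row gets 11.
Maximizing over 2, 3, 11, Row chooses B. Subgame-perfect outcome: (B, W) with payoffs (11, 12).

(B, W)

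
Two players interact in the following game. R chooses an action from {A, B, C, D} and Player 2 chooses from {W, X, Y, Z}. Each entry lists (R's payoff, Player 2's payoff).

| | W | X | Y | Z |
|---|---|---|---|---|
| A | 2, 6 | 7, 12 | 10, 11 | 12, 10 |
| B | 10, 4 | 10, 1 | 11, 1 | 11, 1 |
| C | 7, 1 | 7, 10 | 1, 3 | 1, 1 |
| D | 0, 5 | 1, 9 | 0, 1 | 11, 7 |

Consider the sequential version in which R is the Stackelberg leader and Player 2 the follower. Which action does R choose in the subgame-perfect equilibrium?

B

Work backward from Player 2's decision.
- A: Player 2 compares 6, 12, 11, 10 and picks X; R would get 7.
- B: Player 2 compares 4, 1, 1, 1 and picks W; R would get 10.
- C: Player 2 compares 1, 10, 3, 1 and picks X; R would get 7.
- D: Player 2 compares 5, 9, 1, 7 and picks X; R would get 1.
R's induced payoffs are 7, 10, 7, 1, so R commits to B. Subgame-perfect outcome: (B, W) with payoffs (10, 4).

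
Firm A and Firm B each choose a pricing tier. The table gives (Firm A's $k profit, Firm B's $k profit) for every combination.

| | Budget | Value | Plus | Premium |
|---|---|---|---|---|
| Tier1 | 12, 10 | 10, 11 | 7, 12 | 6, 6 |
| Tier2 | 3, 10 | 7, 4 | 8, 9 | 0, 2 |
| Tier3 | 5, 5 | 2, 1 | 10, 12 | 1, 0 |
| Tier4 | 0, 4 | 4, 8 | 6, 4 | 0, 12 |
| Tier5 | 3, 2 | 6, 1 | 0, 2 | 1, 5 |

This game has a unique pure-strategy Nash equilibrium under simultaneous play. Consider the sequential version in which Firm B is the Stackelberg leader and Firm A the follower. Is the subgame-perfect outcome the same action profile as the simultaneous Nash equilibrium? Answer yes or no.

yes

Work backward from Firm A's decision.
- Budget: BR = Tier1, leader payoff 10.
- Value: BR = Tier1, leader payoff 11.
- Plus: BR = Tier3, leader payoff 12.
- Premium: BR = Tier1, leader payoff 6.
Among 10, 11, 12, 6, the best is 12 at Plus. Subgame-perfect outcome: (Tier3, Plus) with payoffs (10, 12).
For the simultaneous game, intersect best replies.
Firm A's best replies: Budget→Tier1; Value→Tier1; Plus→Tier3; Premium→Tier1.
Firm B's best replies: Tier1→Plus; Tier2→Budget; Tier3→Plus; Tier4→Premium; Tier5→Premium.
Only (Tier3, Plus) has each player best-responding; Nash payoffs (10, 12).
Sequential outcome (Tier3, Plus) coincides with the Nash profile (Tier3, Plus).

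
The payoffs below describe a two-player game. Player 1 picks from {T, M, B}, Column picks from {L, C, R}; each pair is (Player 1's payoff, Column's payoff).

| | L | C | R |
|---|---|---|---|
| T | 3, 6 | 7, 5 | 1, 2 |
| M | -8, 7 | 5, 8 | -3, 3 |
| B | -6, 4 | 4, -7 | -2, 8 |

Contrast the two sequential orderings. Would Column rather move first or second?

If Player 1 leads: Column's best replies are T→L, M→C, B→R; Player 1's induced payoffs 3, 5, -2; outcome (M, C), payoffs (5, 8).
If Column leads: Player 1's best replies are L→T, C→T, R→T; Column's induced payoffs 6, 5, 2; outcome (T, L), payoffs (3, 6).
Column gets 6 moving first and 8 moving second, so Column prefers to move second.

second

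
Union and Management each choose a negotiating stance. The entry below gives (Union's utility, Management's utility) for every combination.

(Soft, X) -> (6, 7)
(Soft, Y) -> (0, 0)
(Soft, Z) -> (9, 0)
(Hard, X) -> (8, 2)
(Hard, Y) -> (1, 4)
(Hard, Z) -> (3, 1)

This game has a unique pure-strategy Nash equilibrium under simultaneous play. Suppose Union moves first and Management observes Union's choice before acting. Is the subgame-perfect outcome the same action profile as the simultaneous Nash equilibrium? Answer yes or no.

no

Solve by backward induction (Union leads).
- Soft: Management compares 7, 0, 0 and picks X; Union would get 6.
- Hard: Management compares 2, 4, 1 and picks Y; Union would get 1.
Union's induced payoffs are 6, 1, so Union commits to Soft. Subgame-perfect outcome: (Soft, X) with payoffs (6, 7).
Now find the simultaneous Nash equilibrium.
Union's best replies: X→Hard; Y→Hard; Z→Soft.
Management's best replies: Soft→X; Hard→Y.
The unique mutual best reply is (Hard, Y), giving (1, 4).
Sequential outcome (Soft, X) differs from the Nash profile (Hard, Y).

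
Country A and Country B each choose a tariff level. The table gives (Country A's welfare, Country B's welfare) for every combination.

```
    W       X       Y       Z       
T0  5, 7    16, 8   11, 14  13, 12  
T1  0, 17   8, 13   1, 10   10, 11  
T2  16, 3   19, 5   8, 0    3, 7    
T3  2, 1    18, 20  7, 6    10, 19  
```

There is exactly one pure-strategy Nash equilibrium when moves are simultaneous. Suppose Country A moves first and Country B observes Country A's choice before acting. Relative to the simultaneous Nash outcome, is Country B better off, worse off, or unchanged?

Solve by backward induction (Country A leads).
- T0: BR = Y, leader payoff 11.
- T1: BR = W, leader payoff 0.
- T2: BR = Z, leader payoff 3.
- T3: BR = X, leader payoff 18.
Maximizing over 11, 0, 3, 18, Country A chooses T3. Subgame-perfect outcome: (T3, X) with payoffs (18, 20).
Under simultaneous play:
Country A's best replies: W→T2; X→T2; Y→T0; Z→T0.
Country B's best replies: T0→Y; T1→W; T2→Z; T3→X.
Only (T0, Y) has each player best-responding; Nash payoffs (11, 14).
Country B earns 20 sequentially versus 14 at the Nash outcome: better off.

better off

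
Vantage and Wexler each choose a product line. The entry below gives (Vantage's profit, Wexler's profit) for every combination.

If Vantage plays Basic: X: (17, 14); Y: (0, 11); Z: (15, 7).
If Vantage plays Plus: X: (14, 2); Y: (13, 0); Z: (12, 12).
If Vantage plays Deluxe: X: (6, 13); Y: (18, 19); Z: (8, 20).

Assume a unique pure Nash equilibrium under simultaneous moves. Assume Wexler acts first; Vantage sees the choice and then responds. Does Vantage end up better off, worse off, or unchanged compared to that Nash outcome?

better off

Work backward from Vantage's decision.
- X → Vantage plays Basic (best of 17, 14, 6); Wexler gets 14.
- Y → Vantage plays Deluxe (best of 0, 13, 18); Wexler gets 19.
- Z → Vantage plays Basic (best of 15, 12, 8); Wexler gets 7.
Wexler's induced payoffs are 14, 19, 7, so Wexler commits to Y. Subgame-perfect outcome: (Deluxe, Y) with payoffs (18, 19).
Under simultaneous play:
Vantage's best replies: X→Basic; Y→Deluxe; Z→Basic.
Wexler's best replies: Basic→X; Plus→Z; Deluxe→Z.
Only (Basic, X) has each player best-responding; Nash payoffs (17, 14).
Vantage earns 18 sequentially versus 17 at the Nash outcome: better off.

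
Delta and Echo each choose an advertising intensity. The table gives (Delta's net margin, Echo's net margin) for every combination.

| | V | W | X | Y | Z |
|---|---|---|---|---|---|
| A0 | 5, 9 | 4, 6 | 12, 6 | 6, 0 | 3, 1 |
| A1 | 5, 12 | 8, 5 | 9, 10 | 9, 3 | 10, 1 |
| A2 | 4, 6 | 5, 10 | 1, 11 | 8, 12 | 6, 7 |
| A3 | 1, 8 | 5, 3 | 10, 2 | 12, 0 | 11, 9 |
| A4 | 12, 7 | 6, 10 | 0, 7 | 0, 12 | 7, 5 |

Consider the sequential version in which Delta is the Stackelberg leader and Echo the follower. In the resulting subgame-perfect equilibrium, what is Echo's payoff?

9

Work backward from Echo's decision.
- A0 → Echo plays V (best of 9, 6, 6, 0, 1); Delta gets 5.
- A1 → Echo plays V (best of 12, 5, 10, 3, 1); Delta gets 5.
- A2 → Echo plays Y (best of 6, 10, 11, 12, 7); Delta gets 8.
- A3 → Echo plays Z (best of 8, 3, 2, 0, 9); Delta gets 11.
- A4 → Echo plays Y (best of 7, 10, 7, 12, 5); Delta gets 0.
Delta's induced payoffs are 5, 5, 8, 11, 0, so Delta commits to A3. Subgame-perfect outcome: (A3, Z) with payoffs (11, 9).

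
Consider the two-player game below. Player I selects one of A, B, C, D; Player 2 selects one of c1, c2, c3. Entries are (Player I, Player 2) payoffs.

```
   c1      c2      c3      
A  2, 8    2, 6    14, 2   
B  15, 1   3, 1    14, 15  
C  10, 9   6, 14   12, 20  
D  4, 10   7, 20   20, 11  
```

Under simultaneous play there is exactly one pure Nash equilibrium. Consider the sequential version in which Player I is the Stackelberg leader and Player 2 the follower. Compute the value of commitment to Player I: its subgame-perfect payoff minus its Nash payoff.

7

Backward induction with Player I moving first.
- A → Player 2 plays c1 (best of 8, 6, 2); Player I gets 2.
- B → Player 2 plays c3 (best of 1, 1, 15); Player I gets 14.
- C → Player 2 plays c3 (best of 9, 14, 20); Player I gets 12.
- D → Player 2 plays c2 (best of 10, 20, 11); Player I gets 7.
Maximizing over 2, 14, 12, 7, Player I chooses B. Subgame-perfect outcome: (B, c3) with payoffs (14, 15).
For the simultaneous game, intersect best replies.
Player I's best replies: c1→B; c2→D; c3→D.
Player 2's best replies: A→c1; B→c3; C→c3; D→c2.
Only (D, c2) has each player best-responding; Nash payoffs (7, 20).
Player I's commitment gain: 14 − 7 = 7.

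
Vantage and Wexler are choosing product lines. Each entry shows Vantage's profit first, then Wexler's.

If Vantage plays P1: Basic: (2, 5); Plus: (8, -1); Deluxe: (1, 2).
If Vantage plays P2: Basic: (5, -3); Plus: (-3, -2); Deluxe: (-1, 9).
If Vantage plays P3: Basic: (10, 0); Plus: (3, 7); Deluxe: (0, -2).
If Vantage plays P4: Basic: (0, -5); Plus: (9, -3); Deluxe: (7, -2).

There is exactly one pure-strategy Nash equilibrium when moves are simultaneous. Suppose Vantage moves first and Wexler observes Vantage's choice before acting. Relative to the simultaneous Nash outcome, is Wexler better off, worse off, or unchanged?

unchanged

Solve by backward induction (Vantage leads).
- P1: Wexler compares 5, -1, 2 and picks Basic; Vantage would get 2.
- P2: Wexler compares -3, -2, 9 and picks Deluxe; Vantage would get -1.
- P3: Wexler compares 0, 7, -2 and picks Plus; Vantage would get 3.
- P4: Wexler compares -5, -3, -2 and picks Deluxe; Vantage would get 7.
Among 2, -1, 3, 7, the best is 7 at P4. Subgame-perfect outcome: (P4, Deluxe) with payoffs (7, -2).
Under simultaneous play:
Vantage's best replies: Basic→P3; Plus→P4; Deluxe→P4.
Wexler's best replies: P1→Basic; P2→Deluxe; P3→Plus; P4→Deluxe.
The unique mutual best reply is (P4, Deluxe), giving (7, -2).
Wexler earns -2 sequentially versus -2 at the Nash outcome: unchanged.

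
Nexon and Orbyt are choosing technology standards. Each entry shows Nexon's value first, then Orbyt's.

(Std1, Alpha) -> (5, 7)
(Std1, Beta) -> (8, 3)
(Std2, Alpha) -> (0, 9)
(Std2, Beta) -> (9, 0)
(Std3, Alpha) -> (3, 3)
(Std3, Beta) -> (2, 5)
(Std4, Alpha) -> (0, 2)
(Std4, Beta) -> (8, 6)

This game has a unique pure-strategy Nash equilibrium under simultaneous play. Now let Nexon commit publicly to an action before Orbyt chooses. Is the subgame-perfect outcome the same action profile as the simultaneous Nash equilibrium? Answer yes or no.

Orbyt best-responds to each possible Nexon move:
- Std1: Orbyt compares 7, 3 and picks Alpha; Nexon would get 5.
- Std2: Orbyt compares 9, 0 and picks Alpha; Nexon would get 0.
- Std3: Orbyt compares 3, 5 and picks Beta; Nexon would get 2.
- Std4: Orbyt compares 2, 6 and picks Beta; Nexon would get 8.
Among 5, 0, 2, 8, the best is 8 at Std4. Subgame-perfect outcome: (Std4, Beta) with payoffs (8, 6).
For the simultaneous game, intersect best replies.
Nexon's best replies: Alpha→Std1; Beta→Std2.
Orbyt's best replies: Std1→Alpha; Std2→Alpha; Std3→Beta; Std4→Beta.
Only (Std1, Alpha) has each player best-responding; Nash payoffs (5, 7).
Sequential outcome (Std4, Beta) differs from the Nash profile (Std1, Alpha).

no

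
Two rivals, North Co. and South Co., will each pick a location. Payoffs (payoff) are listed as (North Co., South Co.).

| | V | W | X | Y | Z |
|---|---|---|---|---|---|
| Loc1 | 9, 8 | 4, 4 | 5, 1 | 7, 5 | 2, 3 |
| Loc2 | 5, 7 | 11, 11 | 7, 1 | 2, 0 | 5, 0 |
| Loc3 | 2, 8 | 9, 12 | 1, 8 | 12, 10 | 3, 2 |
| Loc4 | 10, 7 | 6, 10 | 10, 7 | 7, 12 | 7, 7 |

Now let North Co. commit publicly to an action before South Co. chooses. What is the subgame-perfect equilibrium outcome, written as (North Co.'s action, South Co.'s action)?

Solve by backward induction (North Co. leads).
- Loc1 → South Co. plays V (best of 8, 4, 1, 5, 3); North Co. gets 9.
- Loc2 → South Co. plays W (best of 7, 11, 1, 0, 0); North Co. gets 11.
- Loc3 → South Co. plays W (best of 8, 12, 8, 10, 2); North Co. gets 9.
- Loc4 → South Co. plays Y (best of 7, 10, 7, 12, 7); North Co. gets 7.
North Co.'s induced payoffs are 9, 11, 9, 7, so North Co. commits to Loc2. Subgame-perfect outcome: (Loc2, W) with payoffs (11, 11).

(Loc2, W)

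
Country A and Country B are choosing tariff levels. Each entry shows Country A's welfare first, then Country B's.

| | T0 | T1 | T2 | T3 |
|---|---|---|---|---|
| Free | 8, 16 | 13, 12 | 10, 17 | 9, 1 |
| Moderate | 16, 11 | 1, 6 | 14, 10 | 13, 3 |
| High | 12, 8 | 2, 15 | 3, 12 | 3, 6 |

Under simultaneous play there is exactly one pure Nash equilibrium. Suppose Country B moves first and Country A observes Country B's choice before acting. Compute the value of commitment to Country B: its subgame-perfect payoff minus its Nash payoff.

1

Backward induction with Country B moving first.
- T0 → Country A plays Moderate (best of 8, 16, 12); Country B gets 11.
- T1 → Country A plays Free (best of 13, 1, 2); Country B gets 12.
- T2 → Country A plays Moderate (best of 10, 14, 3); Country B gets 10.
- T3 → Country A plays Moderate (best of 9, 13, 3); Country B gets 3.
Country B's induced payoffs are 11, 12, 10, 3, so Country B commits to T1. Subgame-perfect outcome: (Free, T1) with payoffs (13, 12).
For the simultaneous game, intersect best replies.
Country A's best replies: T0→Moderate; T1→Free; T2→Moderate; T3→Moderate.
Country B's best replies: Free→T2; Moderate→T0; High→T1.
The unique mutual best reply is (Moderate, T0), giving (16, 11).
Country B's commitment gain: 12 − 11 = 1.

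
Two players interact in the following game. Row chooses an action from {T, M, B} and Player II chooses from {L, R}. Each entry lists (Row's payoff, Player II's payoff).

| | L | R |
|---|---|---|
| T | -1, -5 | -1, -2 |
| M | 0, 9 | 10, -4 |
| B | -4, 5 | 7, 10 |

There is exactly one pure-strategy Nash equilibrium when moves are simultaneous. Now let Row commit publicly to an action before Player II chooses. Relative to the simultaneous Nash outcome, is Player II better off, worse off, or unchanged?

Backward induction with Row moving first.
- T: BR = R, leader payoff -1.
- M: BR = L, leader payoff 0.
- B: BR = R, leader payoff 7.
Maximizing over -1, 0, 7, Row chooses B. Subgame-perfect outcome: (B, R) with payoffs (7, 10).
For the simultaneous game, intersect best replies.
Row's best replies: L→M; R→M.
Player II's best replies: T→R; M→L; B→R.
Only (M, L) has each player best-responding; Nash payoffs (0, 9).
Player II earns 10 sequentially versus 9 at the Nash outcome: better off.

better off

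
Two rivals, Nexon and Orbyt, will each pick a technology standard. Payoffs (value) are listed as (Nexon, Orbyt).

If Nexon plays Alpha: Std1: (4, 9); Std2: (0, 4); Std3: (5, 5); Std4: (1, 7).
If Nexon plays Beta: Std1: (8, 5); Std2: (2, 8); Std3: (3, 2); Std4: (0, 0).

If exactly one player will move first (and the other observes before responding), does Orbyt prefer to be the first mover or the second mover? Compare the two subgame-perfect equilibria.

second

If Nexon leads: Orbyt's best replies are Alpha→Std1, Beta→Std2; Nexon's induced payoffs 4, 2; outcome (Alpha, Std1), payoffs (4, 9).
If Orbyt leads: Nexon's best replies are Std1→Beta, Std2→Beta, Std3→Alpha, Std4→Alpha; Orbyt's induced payoffs 5, 8, 5, 7; outcome (Beta, Std2), payoffs (2, 8).
Orbyt gets 8 moving first and 9 moving second, so Orbyt prefers to move second.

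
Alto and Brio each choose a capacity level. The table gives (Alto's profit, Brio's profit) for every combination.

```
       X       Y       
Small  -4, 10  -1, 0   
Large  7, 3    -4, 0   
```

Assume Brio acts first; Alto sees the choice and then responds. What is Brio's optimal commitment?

Alto best-responds to each possible Brio move:
- X → Alto plays Large (best of -4, 7); Brio gets 3.
- Y → Alto plays Small (best of -1, -4); Brio gets 0.
Among 3, 0, the best is 3 at X. Subgame-perfect outcome: (Large, X) with payoffs (7, 3).

X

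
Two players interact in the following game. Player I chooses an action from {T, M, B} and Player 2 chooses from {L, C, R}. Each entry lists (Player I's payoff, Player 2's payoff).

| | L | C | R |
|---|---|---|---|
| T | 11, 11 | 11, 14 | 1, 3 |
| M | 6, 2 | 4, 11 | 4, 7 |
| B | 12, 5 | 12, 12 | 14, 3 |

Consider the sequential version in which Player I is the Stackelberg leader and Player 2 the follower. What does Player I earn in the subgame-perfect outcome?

Work backward from Player 2's decision.
- T: BR = C, leader payoff 11.
- M: BR = C, leader payoff 4.
- B: BR = C, leader payoff 12.
Among 11, 4, 12, the best is 12 at B. Subgame-perfect outcome: (B, C) with payoffs (12, 12).

12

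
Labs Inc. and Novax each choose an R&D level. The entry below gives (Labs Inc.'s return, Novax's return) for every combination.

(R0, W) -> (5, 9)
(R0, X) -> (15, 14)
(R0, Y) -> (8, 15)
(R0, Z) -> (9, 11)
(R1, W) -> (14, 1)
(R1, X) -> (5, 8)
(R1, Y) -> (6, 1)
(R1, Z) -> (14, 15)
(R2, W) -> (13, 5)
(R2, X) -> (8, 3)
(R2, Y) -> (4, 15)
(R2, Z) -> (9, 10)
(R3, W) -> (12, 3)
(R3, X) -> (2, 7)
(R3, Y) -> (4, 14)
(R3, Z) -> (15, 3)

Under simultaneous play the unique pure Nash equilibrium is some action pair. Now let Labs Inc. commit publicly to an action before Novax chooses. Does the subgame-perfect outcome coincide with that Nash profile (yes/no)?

Solve by backward induction (Labs Inc. leads).
- R0: BR = Y, leader payoff 8.
- R1: BR = Z, leader payoff 14.
- R2: BR = Y, leader payoff 4.
- R3: BR = Y, leader payoff 4.
Maximizing over 8, 14, 4, 4, Labs Inc. chooses R1. Subgame-perfect outcome: (R1, Z) with payoffs (14, 15).
Now find the simultaneous Nash equilibrium.
Labs Inc.'s best replies: W→R1; X→R0; Y→R0; Z→R3.
Novax's best replies: R0→Y; R1→Z; R2→Y; R3→Y.
Only (R0, Y) has each player best-responding; Nash payoffs (8, 15).
Sequential outcome (R1, Z) differs from the Nash profile (R0, Y).

no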